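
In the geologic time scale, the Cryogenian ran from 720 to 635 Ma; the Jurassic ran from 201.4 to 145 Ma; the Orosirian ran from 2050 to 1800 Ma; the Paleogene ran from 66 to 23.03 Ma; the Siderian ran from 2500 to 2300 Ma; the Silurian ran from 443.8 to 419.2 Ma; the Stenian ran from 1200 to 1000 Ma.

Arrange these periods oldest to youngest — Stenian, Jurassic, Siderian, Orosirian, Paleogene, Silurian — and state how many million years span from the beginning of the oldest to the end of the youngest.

Siderian, Orosirian, Stenian, Silurian, Jurassic, Paleogene; total span 2476.97 Myr

Start ages (Ma): Siderian 2500, Orosirian 2050, Stenian 1200, Silurian 443.8, Jurassic 201.4, Paleogene 66.
Ordered oldest to youngest: Siderian, Orosirian, Stenian, Silurian, Jurassic, Paleogene.
Span = 2500 − 23.03 = 2476.97 Myr.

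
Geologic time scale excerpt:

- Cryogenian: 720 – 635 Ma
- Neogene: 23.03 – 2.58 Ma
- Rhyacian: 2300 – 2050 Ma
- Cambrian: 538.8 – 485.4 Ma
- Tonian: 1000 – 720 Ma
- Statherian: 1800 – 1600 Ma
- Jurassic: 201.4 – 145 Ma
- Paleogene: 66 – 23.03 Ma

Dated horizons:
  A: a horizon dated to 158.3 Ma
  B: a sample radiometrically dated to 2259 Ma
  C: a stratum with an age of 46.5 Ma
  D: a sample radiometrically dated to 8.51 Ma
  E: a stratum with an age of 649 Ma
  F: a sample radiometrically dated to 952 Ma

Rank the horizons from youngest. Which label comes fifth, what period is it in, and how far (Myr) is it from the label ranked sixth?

Smaller Ma means younger, so youngest first: D 8.51 < C 46.5 < A 158.3 < E 649 < F 952 < B 2259.
Counting 5 along gives F (952 Ma); the excerpt puts that inside the Tonian, 1000–720 Ma.
Next in line is B (2259 Ma), and 2259 − 952 = 1307 Myr.

F, in the Tonian; 1307 million years to B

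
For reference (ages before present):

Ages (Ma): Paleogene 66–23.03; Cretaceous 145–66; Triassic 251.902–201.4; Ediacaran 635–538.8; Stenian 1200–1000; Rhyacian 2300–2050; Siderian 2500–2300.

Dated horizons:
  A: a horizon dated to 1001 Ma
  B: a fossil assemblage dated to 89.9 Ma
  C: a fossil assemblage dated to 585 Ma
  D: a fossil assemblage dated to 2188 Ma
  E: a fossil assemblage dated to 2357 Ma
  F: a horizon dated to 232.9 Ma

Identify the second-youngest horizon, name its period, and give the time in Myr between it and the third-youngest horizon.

F, in the Triassic; 352.1 million years to C

Sorted youngest-first by Ma: B (89.9), F (232.9), C (585), A (1001), D (2188), E (2357).
The second youngest is F at 232.9 Ma, which lies in 251.902–201.4 Ma: the Triassic.
The third youngest is C at 585 Ma; separation = |232.9 − 585| = 352.1 Myr.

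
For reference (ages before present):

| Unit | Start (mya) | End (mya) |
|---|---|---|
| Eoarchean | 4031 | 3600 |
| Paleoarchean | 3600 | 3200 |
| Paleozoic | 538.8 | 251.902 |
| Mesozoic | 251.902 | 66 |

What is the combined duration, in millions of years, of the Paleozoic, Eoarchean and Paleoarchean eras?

1117.898 million years

Duration is start − end for each: (538.8 − 251.902) + (4031 − 3600) + (3600 − 3200).
That is 286.898 + 431 + 400, which totals 1117.898 million years.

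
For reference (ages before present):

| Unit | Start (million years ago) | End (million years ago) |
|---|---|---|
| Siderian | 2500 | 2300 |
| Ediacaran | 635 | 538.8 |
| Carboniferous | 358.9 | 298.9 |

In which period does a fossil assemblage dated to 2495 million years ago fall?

2495 Ma lies between 2500 and 2300 Ma, so it falls in the Siderian.

Siderian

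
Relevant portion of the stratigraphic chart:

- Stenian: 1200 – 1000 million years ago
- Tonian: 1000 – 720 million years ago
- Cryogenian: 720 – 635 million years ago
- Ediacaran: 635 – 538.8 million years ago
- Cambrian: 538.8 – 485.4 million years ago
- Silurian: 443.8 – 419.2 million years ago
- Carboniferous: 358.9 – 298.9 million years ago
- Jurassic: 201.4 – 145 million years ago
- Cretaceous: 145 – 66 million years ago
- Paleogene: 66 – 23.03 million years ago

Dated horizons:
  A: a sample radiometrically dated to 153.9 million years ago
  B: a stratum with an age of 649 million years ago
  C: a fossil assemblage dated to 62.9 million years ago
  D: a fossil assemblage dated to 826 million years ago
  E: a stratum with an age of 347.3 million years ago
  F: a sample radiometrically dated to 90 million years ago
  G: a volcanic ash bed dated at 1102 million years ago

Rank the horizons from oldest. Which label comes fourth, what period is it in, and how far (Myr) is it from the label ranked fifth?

Sorted oldest-first by Ma: G (1102), D (826), B (649), E (347.3), A (153.9), F (90), C (62.9).
The fourth oldest is E at 347.3 Ma, which lies in 358.9–298.9 Ma: the Carboniferous.
The fifth oldest is A at 153.9 Ma; separation = |347.3 − 153.9| = 193.4 Myr.

E, in the Carboniferous; 193.4 million years to A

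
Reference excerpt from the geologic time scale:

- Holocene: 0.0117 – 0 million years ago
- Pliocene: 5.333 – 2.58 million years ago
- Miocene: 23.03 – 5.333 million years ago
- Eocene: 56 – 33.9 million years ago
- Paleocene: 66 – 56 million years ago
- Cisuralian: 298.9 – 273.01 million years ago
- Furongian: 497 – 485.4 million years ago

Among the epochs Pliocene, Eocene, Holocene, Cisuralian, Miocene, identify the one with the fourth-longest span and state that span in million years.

Durations: Pliocene 2.753; Eocene 22.1; Holocene 0.0117; Cisuralian 25.89; Miocene 17.697 Myr.
Sorted longest-first: Cisuralian (25.89), Eocene (22.1), Miocene (17.697), Pliocene (2.753), Holocene (0.0117).
The fourth longest is Pliocene at 2.753 Myr.

Pliocene, 2.753 million years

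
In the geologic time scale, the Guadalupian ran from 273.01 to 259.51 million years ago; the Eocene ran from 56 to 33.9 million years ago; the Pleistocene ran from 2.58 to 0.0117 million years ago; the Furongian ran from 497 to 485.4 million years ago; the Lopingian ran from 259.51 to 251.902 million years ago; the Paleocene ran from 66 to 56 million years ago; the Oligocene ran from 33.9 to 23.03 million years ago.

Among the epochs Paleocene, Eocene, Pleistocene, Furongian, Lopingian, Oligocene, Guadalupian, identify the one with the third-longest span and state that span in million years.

Durations: Paleocene 10; Eocene 22.1; Pleistocene 2.5683; Furongian 11.6; Lopingian 7.608; Oligocene 10.87; Guadalupian 13.5 Myr.
Sorted longest-first: Eocene (22.1), Guadalupian (13.5), Furongian (11.6), Oligocene (10.87), Paleocene (10), Lopingian (7.608), Pleistocene (2.5683).
The third longest is Furongian at 11.6 Myr.

Furongian, 11.6 million years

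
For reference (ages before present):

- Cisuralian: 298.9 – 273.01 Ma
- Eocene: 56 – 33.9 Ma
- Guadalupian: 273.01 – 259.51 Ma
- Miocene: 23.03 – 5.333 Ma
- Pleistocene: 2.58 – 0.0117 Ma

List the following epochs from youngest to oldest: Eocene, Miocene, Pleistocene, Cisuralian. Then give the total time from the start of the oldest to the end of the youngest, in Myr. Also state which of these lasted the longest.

From the excerpt: Eocene 56–33.9; Miocene 23.03–5.333; Pleistocene 2.58–0.0117; Cisuralian 298.9–273.01 (Ma).
Larger Ma is earlier, so the oldest is Cisuralian and the youngest is Pleistocene; youngest to oldest: Pleistocene, Miocene, Eocene, Cisuralian.
Oldest start 298.9 minus youngest end 0.0117 gives 298.8883 Myr overall.
Individual lengths (start − end): Cisuralian 25.89; Eocene 22.1; Pleistocene 2.5683; Miocene 17.697. The largest is Cisuralian at 25.89 Myr.

Pleistocene → Miocene → Eocene → Cisuralian; total span 298.8883 Myr; longest is Cisuralian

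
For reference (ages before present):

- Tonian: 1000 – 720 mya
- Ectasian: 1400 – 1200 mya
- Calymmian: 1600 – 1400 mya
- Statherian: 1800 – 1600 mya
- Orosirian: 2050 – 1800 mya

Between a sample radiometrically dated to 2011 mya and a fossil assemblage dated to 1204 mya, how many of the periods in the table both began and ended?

2

2011 Ma sits inside the Orosirian (2050–1800) and 1204 Ma inside the Ectasian (1400–1200); neither of those is wholly between the two dates.
The listed periods lying completely between them are Statherian, Calymmian — 2 in all.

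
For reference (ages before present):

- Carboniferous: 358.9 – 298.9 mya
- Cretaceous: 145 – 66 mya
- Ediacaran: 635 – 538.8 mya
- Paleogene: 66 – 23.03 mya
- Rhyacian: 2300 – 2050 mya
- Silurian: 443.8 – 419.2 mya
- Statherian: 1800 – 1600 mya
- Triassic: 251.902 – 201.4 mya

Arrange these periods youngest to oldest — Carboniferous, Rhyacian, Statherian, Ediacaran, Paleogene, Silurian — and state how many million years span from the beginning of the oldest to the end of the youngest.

Paleogene, Carboniferous, Silurian, Ediacaran, Statherian, Rhyacian; total span 2276.97 Myr

From the excerpt: Carboniferous 358.9–298.9; Rhyacian 2300–2050; Statherian 1800–1600; Ediacaran 635–538.8; Paleogene 66–23.03; Silurian 443.8–419.2 (Ma).
Larger Ma is earlier, so the oldest is Rhyacian and the youngest is Paleogene; youngest to oldest: Paleogene, Carboniferous, Silurian, Ediacaran, Statherian, Rhyacian.
Oldest start 2300 minus youngest end 23.03 gives 2276.97 Myr overall.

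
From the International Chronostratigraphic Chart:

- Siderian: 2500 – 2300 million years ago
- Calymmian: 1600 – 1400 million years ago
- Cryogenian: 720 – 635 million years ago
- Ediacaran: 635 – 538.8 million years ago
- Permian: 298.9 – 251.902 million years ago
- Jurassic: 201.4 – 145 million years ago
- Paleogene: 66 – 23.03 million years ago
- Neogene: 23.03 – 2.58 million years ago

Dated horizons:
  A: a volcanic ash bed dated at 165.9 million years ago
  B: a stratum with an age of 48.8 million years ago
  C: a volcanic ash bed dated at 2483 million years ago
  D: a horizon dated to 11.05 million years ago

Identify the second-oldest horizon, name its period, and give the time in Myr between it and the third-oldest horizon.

Sorted oldest-first by Ma: C (2483), A (165.9), B (48.8), D (11.05).
The second oldest is A at 165.9 Ma, which lies in 201.4–145 Ma: the Jurassic.
The third oldest is B at 48.8 Ma; separation = |165.9 − 48.8| = 117.1 Myr.

A, in the Jurassic; 117.1 million years to B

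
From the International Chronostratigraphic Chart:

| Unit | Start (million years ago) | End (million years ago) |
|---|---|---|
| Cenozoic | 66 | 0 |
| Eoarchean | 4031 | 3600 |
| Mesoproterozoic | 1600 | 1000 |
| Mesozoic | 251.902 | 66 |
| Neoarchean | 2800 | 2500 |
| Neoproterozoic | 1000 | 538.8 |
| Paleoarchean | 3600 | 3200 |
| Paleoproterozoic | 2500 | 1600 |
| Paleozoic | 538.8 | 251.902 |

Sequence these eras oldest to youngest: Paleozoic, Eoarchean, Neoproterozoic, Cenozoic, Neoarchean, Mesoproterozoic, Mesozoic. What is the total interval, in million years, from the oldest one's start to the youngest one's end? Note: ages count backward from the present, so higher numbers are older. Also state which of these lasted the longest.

Eoarchean, Neoarchean, Mesoproterozoic, Neoproterozoic, Paleozoic, Mesozoic, Cenozoic; total span 4031 Myr; longest is Mesoproterozoic

Start ages (Ma): Eoarchean 4031, Neoarchean 2800, Mesoproterozoic 1600, Neoproterozoic 1000, Paleozoic 538.8, Mesozoic 251.902, Cenozoic 66.
Ordered oldest to youngest: Eoarchean, Neoarchean, Mesoproterozoic, Neoproterozoic, Paleozoic, Mesozoic, Cenozoic.
Span = 4031 − 0 = 4031 Myr.
Durations: Mesozoic 185.902, Mesoproterozoic 600, Paleozoic 286.898, Cenozoic 66, Neoarchean 300, Neoproterozoic 461.2, Eoarchean 431 → longest is Mesoproterozoic (600 Myr).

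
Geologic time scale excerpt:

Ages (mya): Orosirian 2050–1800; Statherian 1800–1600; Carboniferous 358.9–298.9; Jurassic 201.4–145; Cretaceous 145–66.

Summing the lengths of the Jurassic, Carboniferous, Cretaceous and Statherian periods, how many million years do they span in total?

395.4 million years

Each duration: Jurassic = 56.4; Carboniferous = 60; Cretaceous = 79; Statherian = 200.
Sum: 56.4 + 60 + 79 + 200 = 395.4 Myr.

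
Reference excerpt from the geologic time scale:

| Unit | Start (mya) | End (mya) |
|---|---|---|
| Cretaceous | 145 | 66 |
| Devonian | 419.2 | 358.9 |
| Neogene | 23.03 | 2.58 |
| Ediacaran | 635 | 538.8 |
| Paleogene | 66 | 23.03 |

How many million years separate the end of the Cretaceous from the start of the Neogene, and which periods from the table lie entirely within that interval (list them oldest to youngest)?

End of Cretaceous = 66 Ma; start of Neogene = 23.03 Ma.
Gap = 66 − 23.03 = 42.97 Myr.
Periods wholly inside 66–23.03 Ma: Paleogene (66–23.03).

42.97 million years; Paleogene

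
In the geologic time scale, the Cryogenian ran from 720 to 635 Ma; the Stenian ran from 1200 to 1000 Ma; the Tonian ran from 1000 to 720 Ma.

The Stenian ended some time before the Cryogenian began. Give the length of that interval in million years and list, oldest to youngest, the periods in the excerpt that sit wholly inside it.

The Stenian closes at 1000 Ma and the Cryogenian opens at 720 Ma, so the interval is 1000 − 720 = 280 Myr.
A period fits inside if it starts at or after 1000 Ma and ends at or before 720 Ma; oldest first that gives Tonian.

280 million years; Tonian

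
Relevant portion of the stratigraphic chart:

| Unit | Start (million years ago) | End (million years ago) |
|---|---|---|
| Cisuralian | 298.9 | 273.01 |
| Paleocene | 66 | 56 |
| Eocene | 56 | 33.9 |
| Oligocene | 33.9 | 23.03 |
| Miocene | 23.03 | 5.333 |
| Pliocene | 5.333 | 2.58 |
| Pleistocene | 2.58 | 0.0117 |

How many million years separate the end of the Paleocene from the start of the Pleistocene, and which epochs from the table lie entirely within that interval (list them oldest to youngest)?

53.42 million years; Eocene, Oligocene, Miocene, Pliocene

The Paleocene closes at 56 Ma and the Pleistocene opens at 2.58 Ma, so the interval is 56 − 2.58 = 53.42 Myr.
An epoch fits inside if it starts at or after 56 Ma and ends at or before 2.58 Ma; oldest first that gives Eocene, Oligocene, Miocene, Pliocene.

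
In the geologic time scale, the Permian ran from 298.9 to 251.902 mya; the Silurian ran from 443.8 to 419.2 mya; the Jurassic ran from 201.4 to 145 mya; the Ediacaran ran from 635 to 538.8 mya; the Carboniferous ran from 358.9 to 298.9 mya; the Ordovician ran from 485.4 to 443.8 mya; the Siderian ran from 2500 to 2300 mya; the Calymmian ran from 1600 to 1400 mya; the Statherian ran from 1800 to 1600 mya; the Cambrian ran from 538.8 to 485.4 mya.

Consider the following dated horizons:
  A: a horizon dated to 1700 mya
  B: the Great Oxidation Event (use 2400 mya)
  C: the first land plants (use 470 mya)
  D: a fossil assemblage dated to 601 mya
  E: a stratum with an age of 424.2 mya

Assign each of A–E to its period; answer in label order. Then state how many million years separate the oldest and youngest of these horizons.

A — Statherian; B — Siderian; C — Ordovician; D — Ediacaran; E — Silurian; span 1975.8 million years

A: 1700 Ma lies in 1800–1600 Ma, so Statherian.
B: 2400 Ma lies in 2500–2300 Ma, so Siderian.
C: 470 Ma lies in 485.4–443.8 Ma, so Ordovician.
D: 601 Ma lies in 635–538.8 Ma, so Ediacaran.
E: 424.2 Ma lies in 443.8–419.2 Ma, so Silurian.
Oldest = 2400 Ma, youngest = 424.2 Ma → span 1975.8 Myr.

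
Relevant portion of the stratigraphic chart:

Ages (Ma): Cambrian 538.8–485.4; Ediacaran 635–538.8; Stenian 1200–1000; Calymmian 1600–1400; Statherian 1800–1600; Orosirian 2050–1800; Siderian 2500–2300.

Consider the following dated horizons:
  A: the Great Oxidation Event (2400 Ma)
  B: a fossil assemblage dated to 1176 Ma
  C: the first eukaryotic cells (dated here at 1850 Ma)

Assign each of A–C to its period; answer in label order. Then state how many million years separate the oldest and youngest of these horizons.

A — Siderian; B — Stenian; C — Orosirian; span 1224 million years

A: 2400 Ma lies in 2500–2300 Ma, so Siderian.
B: 1176 Ma lies in 1200–1000 Ma, so Stenian.
C: 1850 Ma lies in 2050–1800 Ma, so Orosirian.
Oldest = 2400 Ma, youngest = 1176 Ma → span 1224 Myr.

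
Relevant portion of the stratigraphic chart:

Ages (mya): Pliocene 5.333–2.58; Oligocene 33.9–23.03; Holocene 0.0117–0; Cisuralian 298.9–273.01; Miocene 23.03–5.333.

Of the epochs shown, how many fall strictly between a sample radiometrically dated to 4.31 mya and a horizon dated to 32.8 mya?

32.8 Ma sits inside the Oligocene (33.9–23.03) and 4.31 Ma inside the Pliocene (5.333–2.58); neither of those is wholly between the two dates.
The listed epochs lying completely between them are Miocene — 1 in all.

1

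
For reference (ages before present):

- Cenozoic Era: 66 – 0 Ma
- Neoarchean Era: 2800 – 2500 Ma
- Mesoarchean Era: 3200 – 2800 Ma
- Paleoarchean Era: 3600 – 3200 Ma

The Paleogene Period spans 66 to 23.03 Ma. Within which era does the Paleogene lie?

The Paleogene (66–23.03 Ma) lies entirely within 66–0 Ma, the Cenozoic Era.

Cenozoic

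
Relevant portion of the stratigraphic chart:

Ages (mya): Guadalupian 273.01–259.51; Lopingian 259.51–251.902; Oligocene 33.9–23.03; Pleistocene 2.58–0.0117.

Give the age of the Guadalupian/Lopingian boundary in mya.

The Guadalupian ends and the Lopingian begins at 259.51 mya.

259.51 mya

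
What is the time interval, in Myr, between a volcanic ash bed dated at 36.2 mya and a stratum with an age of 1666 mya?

1666 − 36.2 = 1629.8 million years.

1629.8 million years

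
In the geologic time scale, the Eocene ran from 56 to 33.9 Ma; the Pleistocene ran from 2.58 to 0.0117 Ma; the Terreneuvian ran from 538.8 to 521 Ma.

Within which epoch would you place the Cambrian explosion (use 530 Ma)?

Terreneuvian

530 Ma lies between 538.8 and 521 Ma, so it falls in the Terreneuvian.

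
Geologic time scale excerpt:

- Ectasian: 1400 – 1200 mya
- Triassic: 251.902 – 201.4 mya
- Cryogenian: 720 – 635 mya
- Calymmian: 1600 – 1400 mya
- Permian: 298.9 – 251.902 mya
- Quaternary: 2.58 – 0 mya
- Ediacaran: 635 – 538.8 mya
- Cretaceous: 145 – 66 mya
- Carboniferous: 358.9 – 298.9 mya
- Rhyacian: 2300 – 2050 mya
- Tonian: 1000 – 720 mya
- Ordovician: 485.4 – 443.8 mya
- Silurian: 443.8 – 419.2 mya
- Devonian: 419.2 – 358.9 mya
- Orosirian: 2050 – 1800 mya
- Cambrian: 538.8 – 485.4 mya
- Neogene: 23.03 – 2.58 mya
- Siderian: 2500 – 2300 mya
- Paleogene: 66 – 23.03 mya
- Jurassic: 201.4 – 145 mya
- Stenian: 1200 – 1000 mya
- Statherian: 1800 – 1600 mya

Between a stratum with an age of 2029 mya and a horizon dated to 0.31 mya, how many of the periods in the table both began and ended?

The older date is 2029 Ma and the younger is 0.31 Ma.
Periods with start < 2029 and end > 0.31 Ma: Statherian (1800–1600), Calymmian (1600–1400), Ectasian (1400–1200), Stenian (1200–1000), Tonian (1000–720), Cryogenian (720–635), Ediacaran (635–538.8), Cambrian (538.8–485.4), Ordovician (485.4–443.8), Silurian (443.8–419.2), Devonian (419.2–358.9), Carboniferous (358.9–298.9), Permian (298.9–251.902), Triassic (251.902–201.4), Jurassic (201.4–145), Cretaceous (145–66), Paleogene (66–23.03), Neogene (23.03–2.58).
That is 18 complete periods.

18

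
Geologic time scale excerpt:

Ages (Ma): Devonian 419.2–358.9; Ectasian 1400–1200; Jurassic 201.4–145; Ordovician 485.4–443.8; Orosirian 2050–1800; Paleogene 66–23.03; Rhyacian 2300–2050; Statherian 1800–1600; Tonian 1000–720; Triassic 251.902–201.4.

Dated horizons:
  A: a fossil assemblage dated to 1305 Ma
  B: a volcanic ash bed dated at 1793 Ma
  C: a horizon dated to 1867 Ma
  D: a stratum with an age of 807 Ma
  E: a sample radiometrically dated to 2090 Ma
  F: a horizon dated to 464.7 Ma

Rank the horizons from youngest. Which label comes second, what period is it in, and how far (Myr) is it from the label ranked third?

D, in the Tonian; 498 million years to A

Sorted youngest-first by Ma: F (464.7), D (807), A (1305), B (1793), C (1867), E (2090).
The second youngest is D at 807 Ma, which lies in 1000–720 Ma: the Tonian.
The third youngest is A at 1305 Ma; separation = |807 − 1305| = 498 Myr.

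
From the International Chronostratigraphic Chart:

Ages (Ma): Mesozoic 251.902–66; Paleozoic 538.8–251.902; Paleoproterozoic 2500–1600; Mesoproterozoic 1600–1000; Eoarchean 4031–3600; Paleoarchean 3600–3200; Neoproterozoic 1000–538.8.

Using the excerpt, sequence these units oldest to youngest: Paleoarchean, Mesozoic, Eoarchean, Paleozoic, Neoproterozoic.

Eoarchean, Paleoarchean, Neoproterozoic, Paleozoic, Mesozoic

Read off each span (Ma): Paleoarchean 3600–3200; Mesozoic 251.902–66; Eoarchean 4031–3600; Paleozoic 538.8–251.902; Neoproterozoic 1000–538.8.
Larger Ma is older, so oldest→youngest is Eoarchean, Paleoarchean, Neoproterozoic, Paleozoic, Mesozoic.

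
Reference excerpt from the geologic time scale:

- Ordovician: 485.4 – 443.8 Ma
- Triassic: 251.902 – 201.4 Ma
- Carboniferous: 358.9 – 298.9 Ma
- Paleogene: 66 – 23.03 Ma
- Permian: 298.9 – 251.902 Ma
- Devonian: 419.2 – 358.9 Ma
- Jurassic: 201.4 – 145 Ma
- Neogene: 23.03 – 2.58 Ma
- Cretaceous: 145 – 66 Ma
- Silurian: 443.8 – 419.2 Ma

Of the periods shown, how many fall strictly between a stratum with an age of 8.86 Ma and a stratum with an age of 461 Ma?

461 Ma sits inside the Ordovician (485.4–443.8) and 8.86 Ma inside the Neogene (23.03–2.58); neither of those is wholly between the two dates.
The listed periods lying completely between them are Silurian, Devonian, Carboniferous, Permian, Triassic, Jurassic, Cretaceous, Paleogene — 8 in all.

8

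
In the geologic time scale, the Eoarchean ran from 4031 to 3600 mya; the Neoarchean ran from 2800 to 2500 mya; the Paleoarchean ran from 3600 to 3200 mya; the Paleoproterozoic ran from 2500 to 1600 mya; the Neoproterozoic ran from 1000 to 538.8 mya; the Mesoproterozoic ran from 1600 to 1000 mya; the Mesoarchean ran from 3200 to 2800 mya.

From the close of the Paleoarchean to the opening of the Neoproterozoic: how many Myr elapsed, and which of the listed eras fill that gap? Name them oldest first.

2200 million years; Mesoarchean, Neoarchean, Paleoproterozoic, Mesoproterozoic

End of Paleoarchean = 3200 Ma; start of Neoproterozoic = 1000 Ma.
Gap = 3200 − 1000 = 2200 Myr.
Eras wholly inside 3200–1000 Ma: Mesoarchean (3200–2800), Neoarchean (2800–2500), Paleoproterozoic (2500–1600), Mesoproterozoic (1600–1000).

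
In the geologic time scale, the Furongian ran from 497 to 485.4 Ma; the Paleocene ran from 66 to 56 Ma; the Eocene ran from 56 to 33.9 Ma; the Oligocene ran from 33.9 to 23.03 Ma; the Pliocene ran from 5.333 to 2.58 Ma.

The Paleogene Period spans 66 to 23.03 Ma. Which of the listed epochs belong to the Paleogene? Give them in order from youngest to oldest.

Oligocene, Eocene, Paleocene

Epochs with both bounds inside 66–23.03 Ma: Oligocene (33.9–23.03), Eocene (56–33.9), Paleocene (66–56).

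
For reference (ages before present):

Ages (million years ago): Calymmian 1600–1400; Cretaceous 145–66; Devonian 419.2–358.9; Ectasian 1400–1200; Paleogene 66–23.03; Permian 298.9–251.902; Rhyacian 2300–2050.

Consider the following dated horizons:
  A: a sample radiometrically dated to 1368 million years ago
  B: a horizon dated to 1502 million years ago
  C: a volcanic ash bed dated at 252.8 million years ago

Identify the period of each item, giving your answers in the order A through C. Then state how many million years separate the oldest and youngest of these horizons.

A — Ectasian; B — Calymmian; C — Permian; span 1249.2 million years

A: 1368 Ma lies in 1400–1200 Ma, so Ectasian.
B: 1502 Ma lies in 1600–1400 Ma, so Calymmian.
C: 252.8 Ma lies in 298.9–251.902 Ma, so Permian.
Oldest = 1502 Ma, youngest = 252.8 Ma → span 1249.2 Myr.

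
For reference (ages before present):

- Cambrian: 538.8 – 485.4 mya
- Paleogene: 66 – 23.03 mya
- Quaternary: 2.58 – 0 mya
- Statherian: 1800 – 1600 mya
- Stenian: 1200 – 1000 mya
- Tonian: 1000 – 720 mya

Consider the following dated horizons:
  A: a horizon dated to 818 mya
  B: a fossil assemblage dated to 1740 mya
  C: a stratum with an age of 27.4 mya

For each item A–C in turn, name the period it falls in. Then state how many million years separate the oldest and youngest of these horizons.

A: 818 Ma lies in 1000–720 Ma, so Tonian.
B: 1740 Ma lies in 1800–1600 Ma, so Statherian.
C: 27.4 Ma lies in 66–23.03 Ma, so Paleogene.
Oldest = 1740 Ma, youngest = 27.4 Ma → span 1712.6 Myr.

A — Tonian; B — Statherian; C — Paleogene; span 1712.6 million years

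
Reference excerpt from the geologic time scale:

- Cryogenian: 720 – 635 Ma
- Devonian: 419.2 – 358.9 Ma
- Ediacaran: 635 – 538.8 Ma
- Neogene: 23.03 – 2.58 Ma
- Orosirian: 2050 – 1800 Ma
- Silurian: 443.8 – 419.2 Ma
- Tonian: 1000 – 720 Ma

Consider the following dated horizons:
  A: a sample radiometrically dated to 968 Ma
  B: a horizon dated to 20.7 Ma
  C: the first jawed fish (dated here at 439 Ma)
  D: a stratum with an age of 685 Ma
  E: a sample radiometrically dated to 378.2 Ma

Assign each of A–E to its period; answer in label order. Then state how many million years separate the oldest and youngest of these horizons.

Match each age against the start–end ranges in the excerpt: A = 968 Ma → Tonian (1000–720); B = 20.7 Ma → Neogene (23.03–2.58); C = 439 Ma → Silurian (443.8–419.2); D = 685 Ma → Cryogenian (720–635); E = 378.2 Ma → Devonian (419.2–358.9).
The largest age is 968 Ma and the smallest is 20.7 Ma; their difference is 947.3 Myr.

A — Tonian; B — Neogene; C — Silurian; D — Cryogenian; E — Devonian; span 947.3 million years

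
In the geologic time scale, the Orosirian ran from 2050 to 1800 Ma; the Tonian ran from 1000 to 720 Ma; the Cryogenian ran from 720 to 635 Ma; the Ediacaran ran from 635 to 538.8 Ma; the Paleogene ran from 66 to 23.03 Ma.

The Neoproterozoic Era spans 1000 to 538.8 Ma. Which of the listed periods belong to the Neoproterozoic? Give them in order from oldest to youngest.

Tonian, Cryogenian, Ediacaran

Periods with both bounds inside 1000–538.8 Ma: Tonian (1000–720), Cryogenian (720–635), Ediacaran (635–538.8).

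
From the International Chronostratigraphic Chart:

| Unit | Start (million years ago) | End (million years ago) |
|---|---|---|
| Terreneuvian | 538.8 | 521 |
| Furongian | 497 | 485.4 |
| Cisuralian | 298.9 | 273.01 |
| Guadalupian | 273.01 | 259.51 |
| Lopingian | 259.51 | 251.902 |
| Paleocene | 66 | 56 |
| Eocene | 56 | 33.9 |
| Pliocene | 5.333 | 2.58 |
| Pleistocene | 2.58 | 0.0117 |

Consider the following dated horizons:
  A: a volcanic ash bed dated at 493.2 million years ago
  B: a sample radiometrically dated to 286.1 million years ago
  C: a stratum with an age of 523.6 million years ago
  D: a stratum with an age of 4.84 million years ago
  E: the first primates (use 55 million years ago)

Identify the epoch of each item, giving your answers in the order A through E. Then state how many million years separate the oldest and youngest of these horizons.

A: 493.2 Ma lies in 497–485.4 Ma, so Furongian.
B: 286.1 Ma lies in 298.9–273.01 Ma, so Cisuralian.
C: 523.6 Ma lies in 538.8–521 Ma, so Terreneuvian.
D: 4.84 Ma lies in 5.333–2.58 Ma, so Pliocene.
E: 55 Ma lies in 56–33.9 Ma, so Eocene.
Oldest = 523.6 Ma, youngest = 4.84 Ma → span 518.76 Myr.

A — Furongian; B — Cisuralian; C — Terreneuvian; D — Pliocene; E — Eocene; span 518.76 million years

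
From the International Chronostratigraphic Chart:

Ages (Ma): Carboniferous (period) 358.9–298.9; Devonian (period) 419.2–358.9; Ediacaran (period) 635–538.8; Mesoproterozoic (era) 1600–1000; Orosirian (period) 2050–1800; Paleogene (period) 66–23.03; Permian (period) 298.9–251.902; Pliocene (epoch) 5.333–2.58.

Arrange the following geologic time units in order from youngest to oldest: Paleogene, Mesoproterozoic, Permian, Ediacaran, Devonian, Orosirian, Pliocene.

Sorting by start age (ascending Ma, since larger Ma = older): Pliocene start 5.333, Paleogene start 66, Permian start 298.9, Devonian start 419.2, Ediacaran start 635, Mesoproterozoic start 1600, Orosirian start 2050.

Pliocene, Paleogene, Permian, Devonian, Ediacaran, Mesoproterozoic, Orosirian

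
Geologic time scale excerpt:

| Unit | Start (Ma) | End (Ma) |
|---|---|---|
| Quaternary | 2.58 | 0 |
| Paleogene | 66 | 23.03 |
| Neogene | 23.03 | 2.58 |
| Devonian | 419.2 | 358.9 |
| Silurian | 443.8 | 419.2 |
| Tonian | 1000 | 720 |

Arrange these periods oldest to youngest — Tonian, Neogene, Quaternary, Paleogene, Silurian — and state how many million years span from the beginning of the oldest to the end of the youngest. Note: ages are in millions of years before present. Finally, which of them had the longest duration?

Tonian, Silurian, Paleogene, Neogene, Quaternary; total span 1000 Myr; longest is Tonian

From the excerpt: Tonian 1000–720; Neogene 23.03–2.58; Quaternary 2.58–0; Paleogene 66–23.03; Silurian 443.8–419.2 (Ma).
Larger Ma is earlier, so the oldest is Tonian and the youngest is Quaternary; oldest to youngest: Tonian, Silurian, Paleogene, Neogene, Quaternary.
Oldest start 1000 minus youngest end 0 gives 1000 Myr overall.
Individual lengths (start − end): Neogene 20.45; Tonian 280; Paleogene 42.97; Silurian 24.6; Quaternary 2.58. The largest is Tonian at 280 Myr.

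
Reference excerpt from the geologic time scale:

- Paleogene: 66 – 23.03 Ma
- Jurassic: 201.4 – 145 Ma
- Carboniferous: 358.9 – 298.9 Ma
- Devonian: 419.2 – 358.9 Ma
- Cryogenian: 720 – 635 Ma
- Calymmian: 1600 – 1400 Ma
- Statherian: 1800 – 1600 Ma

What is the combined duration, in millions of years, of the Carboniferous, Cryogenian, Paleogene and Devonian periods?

Each duration: Carboniferous = 60; Cryogenian = 85; Paleogene = 42.97; Devonian = 60.3.
Sum: 60 + 85 + 42.97 + 60.3 = 248.27 Myr.

248.27 million years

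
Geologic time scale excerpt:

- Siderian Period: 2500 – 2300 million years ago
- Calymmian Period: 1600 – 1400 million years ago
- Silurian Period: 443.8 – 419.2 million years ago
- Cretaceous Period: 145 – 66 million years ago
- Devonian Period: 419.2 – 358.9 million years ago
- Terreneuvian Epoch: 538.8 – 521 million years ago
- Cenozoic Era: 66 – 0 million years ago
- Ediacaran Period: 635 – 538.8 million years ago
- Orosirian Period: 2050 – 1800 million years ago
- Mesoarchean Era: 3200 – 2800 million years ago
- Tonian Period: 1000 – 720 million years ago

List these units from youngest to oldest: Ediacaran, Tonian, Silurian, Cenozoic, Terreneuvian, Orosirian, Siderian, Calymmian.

The oldest of these is Siderian (starts 2500 Ma) and the youngest is Cenozoic (ends 0 Ma).
In between, by decreasing start age: Orosirian (2050), Calymmian (1600), Tonian (1000), Ediacaran (635), Terreneuvian (538.8), Silurian (443.8).
Listing youngest first means reversing that sequence.

Cenozoic, Silurian, Terreneuvian, Ediacaran, Tonian, Calymmian, Orosirian, Siderian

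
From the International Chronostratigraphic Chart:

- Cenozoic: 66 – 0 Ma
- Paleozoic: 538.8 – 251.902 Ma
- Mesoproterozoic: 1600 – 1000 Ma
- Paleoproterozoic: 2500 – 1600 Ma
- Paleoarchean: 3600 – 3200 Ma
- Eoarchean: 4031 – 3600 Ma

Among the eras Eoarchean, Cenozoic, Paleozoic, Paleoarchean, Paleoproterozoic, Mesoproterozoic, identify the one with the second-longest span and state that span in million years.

Mesoproterozoic, 600 million years

Durations: Eoarchean 431; Cenozoic 66; Paleozoic 286.898; Paleoarchean 400; Paleoproterozoic 900; Mesoproterozoic 600 Myr.
Sorted longest-first: Paleoproterozoic (900), Mesoproterozoic (600), Eoarchean (431), Paleoarchean (400), Paleozoic (286.898), Cenozoic (66).
The second longest is Mesoproterozoic at 600 Myr.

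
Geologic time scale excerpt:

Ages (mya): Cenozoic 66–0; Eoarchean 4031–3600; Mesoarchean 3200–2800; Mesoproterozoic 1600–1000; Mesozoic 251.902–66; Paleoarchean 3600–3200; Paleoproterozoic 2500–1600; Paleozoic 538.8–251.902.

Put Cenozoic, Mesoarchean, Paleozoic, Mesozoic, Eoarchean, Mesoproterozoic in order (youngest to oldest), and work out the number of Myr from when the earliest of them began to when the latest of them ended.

Cenozoic → Mesozoic → Paleozoic → Mesoproterozoic → Mesoarchean → Eoarchean; total span 4031 Myr

From the excerpt: Cenozoic 66–0; Mesoarchean 3200–2800; Paleozoic 538.8–251.902; Mesozoic 251.902–66; Eoarchean 4031–3600; Mesoproterozoic 1600–1000 (Ma).
Larger Ma is earlier, so the oldest is Eoarchean and the youngest is Cenozoic; youngest to oldest: Cenozoic, Mesozoic, Paleozoic, Mesoproterozoic, Mesoarchean, Eoarchean.
Oldest start 4031 minus youngest end 0 gives 4031 Myr overall.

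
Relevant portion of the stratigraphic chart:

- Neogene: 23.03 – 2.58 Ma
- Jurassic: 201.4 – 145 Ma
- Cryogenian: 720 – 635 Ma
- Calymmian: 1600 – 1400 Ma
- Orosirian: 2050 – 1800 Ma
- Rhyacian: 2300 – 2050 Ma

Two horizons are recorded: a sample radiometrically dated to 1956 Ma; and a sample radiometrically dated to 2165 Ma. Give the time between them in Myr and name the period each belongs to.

Elapsed time: 2165 − 1956 = 209 Myr.
1956 Ma lies within 2050–1800 Ma: Orosirian.
2165 Ma lies within 2300–2050 Ma: Rhyacian.

209 million years apart; the first in the Orosirian, the second in the Rhyacian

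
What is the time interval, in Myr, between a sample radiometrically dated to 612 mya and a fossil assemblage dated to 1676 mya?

1064 million years

1676 − 612 = 1064 million years.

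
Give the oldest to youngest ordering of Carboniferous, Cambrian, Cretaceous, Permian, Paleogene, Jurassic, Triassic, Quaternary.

Era membership (oldest first within each) — Paleozoic: Cambrian, Carboniferous, Permian; Mesozoic: Triassic, Jurassic, Cretaceous; Cenozoic: Paleogene, Quaternary. Paleozoic precedes Mesozoic, which precedes Cenozoic. Concatenating the groups in that era order gives oldest to youngest directly.

Cambrian, Carboniferous, Permian, Triassic, Jurassic, Cretaceous, Paleogene, Quaternary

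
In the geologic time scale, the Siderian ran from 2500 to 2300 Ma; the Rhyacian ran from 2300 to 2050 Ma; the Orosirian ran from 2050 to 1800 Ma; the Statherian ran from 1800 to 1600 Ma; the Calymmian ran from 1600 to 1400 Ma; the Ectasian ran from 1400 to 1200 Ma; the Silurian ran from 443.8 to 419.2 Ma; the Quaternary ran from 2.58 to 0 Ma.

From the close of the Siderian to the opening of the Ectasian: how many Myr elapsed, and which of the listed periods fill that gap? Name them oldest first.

The Siderian closes at 2300 Ma and the Ectasian opens at 1400 Ma, so the interval is 2300 − 1400 = 900 Myr.
A period fits inside if it starts at or after 2300 Ma and ends at or before 1400 Ma; oldest first that gives Rhyacian, Orosirian, Statherian, Calymmian.

900 million years; Rhyacian, Orosirian, Statherian, Calymmian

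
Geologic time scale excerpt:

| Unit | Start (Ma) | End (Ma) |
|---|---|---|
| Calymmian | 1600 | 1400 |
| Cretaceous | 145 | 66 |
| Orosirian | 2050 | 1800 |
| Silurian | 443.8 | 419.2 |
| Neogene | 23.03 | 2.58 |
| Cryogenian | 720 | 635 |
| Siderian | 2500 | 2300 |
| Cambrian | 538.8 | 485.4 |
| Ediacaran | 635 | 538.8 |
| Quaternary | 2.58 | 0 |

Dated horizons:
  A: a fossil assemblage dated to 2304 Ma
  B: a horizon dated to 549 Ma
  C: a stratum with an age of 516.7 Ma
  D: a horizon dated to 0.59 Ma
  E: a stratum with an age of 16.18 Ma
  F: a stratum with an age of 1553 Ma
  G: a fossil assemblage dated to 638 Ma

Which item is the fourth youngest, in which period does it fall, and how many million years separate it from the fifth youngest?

B, in the Ediacaran; 89 million years to G

Smaller Ma means younger, so youngest first: D 0.59 < E 16.18 < C 516.7 < B 549 < G 638 < F 1553 < A 2304.
Counting 4 along gives B (549 Ma); the excerpt puts that inside the Ediacaran, 635–538.8 Ma.
Next in line is G (638 Ma), and 638 − 549 = 89 Myr.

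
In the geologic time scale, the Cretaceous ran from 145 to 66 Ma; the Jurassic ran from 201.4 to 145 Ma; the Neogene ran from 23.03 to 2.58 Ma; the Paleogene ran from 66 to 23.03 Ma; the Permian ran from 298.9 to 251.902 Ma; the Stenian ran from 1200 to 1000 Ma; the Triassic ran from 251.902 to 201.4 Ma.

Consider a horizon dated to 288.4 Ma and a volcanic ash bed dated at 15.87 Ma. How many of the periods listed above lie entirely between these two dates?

4

288.4 Ma sits inside the Permian (298.9–251.902) and 15.87 Ma inside the Neogene (23.03–2.58); neither of those is wholly between the two dates.
The listed periods lying completely between them are Triassic, Jurassic, Cretaceous, Paleogene — 4 in all.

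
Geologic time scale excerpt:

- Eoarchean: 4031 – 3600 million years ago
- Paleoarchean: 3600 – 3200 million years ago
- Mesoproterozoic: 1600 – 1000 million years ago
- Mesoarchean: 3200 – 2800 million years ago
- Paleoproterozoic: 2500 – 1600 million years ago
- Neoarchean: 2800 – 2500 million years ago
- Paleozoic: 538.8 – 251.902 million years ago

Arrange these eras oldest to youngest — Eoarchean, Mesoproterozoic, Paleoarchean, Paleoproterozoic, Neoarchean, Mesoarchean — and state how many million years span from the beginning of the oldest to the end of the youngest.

Start ages (Ma): Eoarchean 4031, Paleoarchean 3600, Mesoarchean 3200, Neoarchean 2800, Paleoproterozoic 2500, Mesoproterozoic 1600.
Ordered oldest to youngest: Eoarchean, Paleoarchean, Mesoarchean, Neoarchean, Paleoproterozoic, Mesoproterozoic.
Span = 4031 − 1000 = 3031 Myr.

Eoarchean, Paleoarchean, Mesoarchean, Neoarchean, Paleoproterozoic, Mesoproterozoic; total span 3031 Myr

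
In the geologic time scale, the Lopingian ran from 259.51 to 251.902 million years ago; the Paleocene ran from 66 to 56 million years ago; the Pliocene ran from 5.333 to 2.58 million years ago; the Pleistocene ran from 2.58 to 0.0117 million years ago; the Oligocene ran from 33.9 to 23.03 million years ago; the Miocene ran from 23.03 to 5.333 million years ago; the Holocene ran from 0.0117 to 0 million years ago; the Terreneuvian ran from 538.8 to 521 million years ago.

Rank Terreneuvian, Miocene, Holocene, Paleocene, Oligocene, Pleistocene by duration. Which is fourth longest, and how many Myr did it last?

Start − end for each: Terreneuvian 538.8 − 521 = 17.8; Miocene 23.03 − 5.333 = 17.697; Holocene 0.0117 − 0 = 0.0117; Paleocene 66 − 56 = 10; Oligocene 33.9 − 23.03 = 10.87; Pleistocene 2.58 − 0.0117 = 2.5683.
Ranking these from longest: Terreneuvian > Miocene > Oligocene > Paleocene > Pleistocene > Holocene.
Position 4 in that ranking is Paleocene, which lasted 10 Myr.

Paleocene, 10 million years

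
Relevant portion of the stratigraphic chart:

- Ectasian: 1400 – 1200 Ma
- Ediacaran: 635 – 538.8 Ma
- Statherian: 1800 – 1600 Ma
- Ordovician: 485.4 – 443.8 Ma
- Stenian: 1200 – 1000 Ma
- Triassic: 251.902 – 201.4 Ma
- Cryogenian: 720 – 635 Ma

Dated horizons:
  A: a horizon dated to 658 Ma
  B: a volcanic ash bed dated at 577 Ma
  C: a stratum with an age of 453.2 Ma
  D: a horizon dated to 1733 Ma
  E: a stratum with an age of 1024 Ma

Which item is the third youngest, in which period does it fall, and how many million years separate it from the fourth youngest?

Sorted youngest-first by Ma: C (453.2), B (577), A (658), E (1024), D (1733).
The third youngest is A at 658 Ma, which lies in 720–635 Ma: the Cryogenian.
The fourth youngest is E at 1024 Ma; separation = |658 − 1024| = 366 Myr.

A, in the Cryogenian; 366 million years to E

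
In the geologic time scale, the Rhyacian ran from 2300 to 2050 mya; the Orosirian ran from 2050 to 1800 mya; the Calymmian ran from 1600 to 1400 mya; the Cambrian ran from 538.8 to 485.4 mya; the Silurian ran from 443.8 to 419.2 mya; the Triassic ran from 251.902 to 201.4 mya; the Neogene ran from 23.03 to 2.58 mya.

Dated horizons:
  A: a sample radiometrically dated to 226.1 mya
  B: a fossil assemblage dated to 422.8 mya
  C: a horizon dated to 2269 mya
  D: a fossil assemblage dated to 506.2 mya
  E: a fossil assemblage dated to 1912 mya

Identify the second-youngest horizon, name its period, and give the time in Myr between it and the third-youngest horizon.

Sorted youngest-first by Ma: A (226.1), B (422.8), D (506.2), E (1912), C (2269).
The second youngest is B at 422.8 Ma, which lies in 443.8–419.2 Ma: the Silurian.
The third youngest is D at 506.2 Ma; separation = |422.8 − 506.2| = 83.4 Myr.

B, in the Silurian; 83.4 million years to D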